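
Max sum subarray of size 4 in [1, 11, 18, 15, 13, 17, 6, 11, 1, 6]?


[0:4]: 45
[1:5]: 57
[2:6]: 63
[3:7]: 51
[4:8]: 47
[5:9]: 35
[6:10]: 24

Max: 63 at [2:6]


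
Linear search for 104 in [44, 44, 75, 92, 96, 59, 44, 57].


i=0: 44!=104
i=1: 44!=104
i=2: 75!=104
i=3: 92!=104
i=4: 96!=104
i=5: 59!=104
i=6: 44!=104
i=7: 57!=104

Not found, 8 comps


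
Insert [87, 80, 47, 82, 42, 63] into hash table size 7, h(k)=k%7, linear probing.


Insert 87: h=3 -> slot 3
Insert 80: h=3, 1 probes -> slot 4
Insert 47: h=5 -> slot 5
Insert 82: h=5, 1 probes -> slot 6
Insert 42: h=0 -> slot 0
Insert 63: h=0, 1 probes -> slot 1

Table: [42, 63, None, 87, 80, 47, 82]


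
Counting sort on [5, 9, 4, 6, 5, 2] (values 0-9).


Input: [5, 9, 4, 6, 5, 2]
Counts: [0, 0, 1, 0, 1, 2, 1, 0, 0, 1]

Sorted: [2, 4, 5, 5, 6, 9]


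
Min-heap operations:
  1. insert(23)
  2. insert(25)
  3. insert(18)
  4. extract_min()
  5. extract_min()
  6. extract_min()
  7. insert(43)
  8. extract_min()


insert(23) -> [23]
insert(25) -> [23, 25]
insert(18) -> [18, 25, 23]
extract_min()->18, [23, 25]
extract_min()->23, [25]
extract_min()->25, []
insert(43) -> [43]
extract_min()->43, []

Final heap: []


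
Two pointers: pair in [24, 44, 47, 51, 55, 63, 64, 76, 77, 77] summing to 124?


lo=0(24)+hi=9(77)=101
lo=1(44)+hi=9(77)=121
lo=2(47)+hi=9(77)=124

Yes: 47+77=124


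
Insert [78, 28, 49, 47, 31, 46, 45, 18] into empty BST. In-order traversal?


Insert 78: root
Insert 28: L from 78
Insert 49: L from 78 -> R from 28
Insert 47: L from 78 -> R from 28 -> L from 49
Insert 31: L from 78 -> R from 28 -> L from 49 -> L from 47
Insert 46: L from 78 -> R from 28 -> L from 49 -> L from 47 -> R from 31
Insert 45: L from 78 -> R from 28 -> L from 49 -> L from 47 -> R from 31 -> L from 46
Insert 18: L from 78 -> L from 28

In-order: [18, 28, 31, 45, 46, 47, 49, 78]


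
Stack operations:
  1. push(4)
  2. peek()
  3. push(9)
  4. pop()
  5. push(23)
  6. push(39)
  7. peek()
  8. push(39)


push(4) -> [4]
peek()->4
push(9) -> [4, 9]
pop()->9, [4]
push(23) -> [4, 23]
push(39) -> [4, 23, 39]
peek()->39
push(39) -> [4, 23, 39, 39]

Final stack: [4, 23, 39, 39]


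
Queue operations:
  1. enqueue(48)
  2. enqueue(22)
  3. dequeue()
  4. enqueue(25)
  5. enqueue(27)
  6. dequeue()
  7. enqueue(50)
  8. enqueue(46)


enqueue(48) -> [48]
enqueue(22) -> [48, 22]
dequeue()->48, [22]
enqueue(25) -> [22, 25]
enqueue(27) -> [22, 25, 27]
dequeue()->22, [25, 27]
enqueue(50) -> [25, 27, 50]
enqueue(46) -> [25, 27, 50, 46]

Final queue: [25, 27, 50, 46]


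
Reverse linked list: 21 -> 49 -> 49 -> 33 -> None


Step 1: curr=21, set curr.next=prev(None) | reversed so far: 21
Step 2: curr=49, set curr.next=prev(21) | reversed so far: 49 -> 21
Step 3: curr=49, set curr.next=prev(49) | reversed so far: 49 -> 49 -> 21
Step 4: curr=33, set curr.next=prev(49) | reversed so far: 33 -> 49 -> 49 -> 21

33 -> 49 -> 49 -> 21 -> None


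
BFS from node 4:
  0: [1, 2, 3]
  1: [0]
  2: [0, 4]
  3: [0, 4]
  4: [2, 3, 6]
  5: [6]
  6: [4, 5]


Visit 4, enqueue [2, 3, 6]
Visit 2, enqueue [0]
Visit 3, enqueue []
Visit 6, enqueue [5]
Visit 0, enqueue [1]
Visit 5, enqueue []
Visit 1, enqueue []

BFS order: [4, 2, 3, 6, 0, 5, 1]


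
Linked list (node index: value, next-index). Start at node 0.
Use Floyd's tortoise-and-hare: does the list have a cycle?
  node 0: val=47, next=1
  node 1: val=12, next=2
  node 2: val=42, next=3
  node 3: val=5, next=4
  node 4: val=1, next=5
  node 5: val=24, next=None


Floyd's tortoise (slow, +1) and hare (fast, +2):
  init: slow=0, fast=0
  step 1: slow=1, fast=2
  step 2: slow=2, fast=4
  step 3: fast 4->5->None, no cycle

Cycle: no


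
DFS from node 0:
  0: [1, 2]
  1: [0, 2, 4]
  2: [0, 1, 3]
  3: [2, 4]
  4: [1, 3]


Visit 0, push [2, 1]
Visit 1, push [4, 2]
Visit 2, push [3]
Visit 3, push [4]
Visit 4, push []

DFS order: [0, 1, 2, 3, 4]


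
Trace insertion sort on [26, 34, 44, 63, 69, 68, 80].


Initial: [26, 34, 44, 63, 69, 68, 80]
Insert 34: [26, 34, 44, 63, 69, 68, 80]
Insert 44: [26, 34, 44, 63, 69, 68, 80]
Insert 63: [26, 34, 44, 63, 69, 68, 80]
Insert 69: [26, 34, 44, 63, 69, 68, 80]
Insert 68: [26, 34, 44, 63, 68, 69, 80]
Insert 80: [26, 34, 44, 63, 68, 69, 80]

Sorted: [26, 34, 44, 63, 68, 69, 80]


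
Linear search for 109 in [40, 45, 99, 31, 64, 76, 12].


i=0: 40!=109
i=1: 45!=109
i=2: 99!=109
i=3: 31!=109
i=4: 64!=109
i=5: 76!=109
i=6: 12!=109

Not found, 7 comps


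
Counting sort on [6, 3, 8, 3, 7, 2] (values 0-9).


Input: [6, 3, 8, 3, 7, 2]
Counts: [0, 0, 1, 2, 0, 0, 1, 1, 1, 0]

Sorted: [2, 3, 3, 6, 7, 8]


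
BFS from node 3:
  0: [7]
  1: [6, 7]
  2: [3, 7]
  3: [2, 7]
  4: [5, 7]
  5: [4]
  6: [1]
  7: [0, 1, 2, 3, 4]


Visit 3, enqueue [2, 7]
Visit 2, enqueue []
Visit 7, enqueue [0, 1, 4]
Visit 0, enqueue []
Visit 1, enqueue [6]
Visit 4, enqueue [5]
Visit 6, enqueue []
Visit 5, enqueue []

BFS order: [3, 2, 7, 0, 1, 4, 6, 5]


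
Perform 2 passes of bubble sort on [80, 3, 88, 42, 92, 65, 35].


Initial: [80, 3, 88, 42, 92, 65, 35]
Pass 1: [3, 80, 42, 88, 65, 35, 92] (4 swaps)
Pass 2: [3, 42, 80, 65, 35, 88, 92] (3 swaps)

After 2 passes: [3, 42, 80, 65, 35, 88, 92]


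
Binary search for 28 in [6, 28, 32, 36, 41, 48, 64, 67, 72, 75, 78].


Step 1: lo=0, hi=10, mid=5, val=48
Step 2: lo=0, hi=4, mid=2, val=32
Step 3: lo=0, hi=1, mid=0, val=6
Step 4: lo=1, hi=1, mid=1, val=28

Found at index 1


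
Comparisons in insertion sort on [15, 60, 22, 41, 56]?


Algorithm: insertion sort
Input: [15, 60, 22, 41, 56]
Sorted: [15, 22, 41, 56, 60]

7


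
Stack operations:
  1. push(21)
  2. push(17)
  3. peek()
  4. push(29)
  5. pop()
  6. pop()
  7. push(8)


push(21) -> [21]
push(17) -> [21, 17]
peek()->17
push(29) -> [21, 17, 29]
pop()->29, [21, 17]
pop()->17, [21]
push(8) -> [21, 8]

Final stack: [21, 8]


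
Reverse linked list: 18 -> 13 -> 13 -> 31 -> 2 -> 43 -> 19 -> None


Step 1: curr=18, set curr.next=prev(None) | reversed so far: 18
Step 2: curr=13, set curr.next=prev(18) | reversed so far: 13 -> 18
Step 3: curr=13, set curr.next=prev(13) | reversed so far: 13 -> 13 -> 18
Step 4: curr=31, set curr.next=prev(13) | reversed so far: 31 -> 13 -> 13 -> 18
Step 5: curr=2, set curr.next=prev(31) | reversed so far: 2 -> 31 -> 13 -> 13 -> 18
Step 6: curr=43, set curr.next=prev(2) | reversed so far: 43 -> 2 -> 31 -> 13 -> 13 -> 18
Step 7: curr=19, set curr.next=prev(43) | reversed so far: 19 -> 43 -> 2 -> 31 -> 13 -> 13 -> 18

19 -> 43 -> 2 -> 31 -> 13 -> 13 -> 18 -> None


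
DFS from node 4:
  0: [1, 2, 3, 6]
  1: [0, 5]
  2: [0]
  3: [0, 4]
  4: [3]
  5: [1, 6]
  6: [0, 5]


Visit 4, push [3]
Visit 3, push [0]
Visit 0, push [6, 2, 1]
Visit 1, push [5]
Visit 5, push [6]
Visit 6, push []
Visit 2, push []

DFS order: [4, 3, 0, 1, 5, 6, 2]


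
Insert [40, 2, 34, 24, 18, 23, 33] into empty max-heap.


Insert 40: [40]
Insert 2: [40, 2]
Insert 34: [40, 2, 34]
Insert 24: [40, 24, 34, 2]
Insert 18: [40, 24, 34, 2, 18]
Insert 23: [40, 24, 34, 2, 18, 23]
Insert 33: [40, 24, 34, 2, 18, 23, 33]

Final heap: [40, 24, 34, 2, 18, 23, 33]


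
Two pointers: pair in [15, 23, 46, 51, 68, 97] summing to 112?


lo=0(15)+hi=5(97)=112

Yes: 15+97=112


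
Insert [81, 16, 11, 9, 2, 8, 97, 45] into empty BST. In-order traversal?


Insert 81: root
Insert 16: L from 81
Insert 11: L from 81 -> L from 16
Insert 9: L from 81 -> L from 16 -> L from 11
Insert 2: L from 81 -> L from 16 -> L from 11 -> L from 9
Insert 8: L from 81 -> L from 16 -> L from 11 -> L from 9 -> R from 2
Insert 97: R from 81
Insert 45: L from 81 -> R from 16

In-order: [2, 8, 9, 11, 16, 45, 81, 97]


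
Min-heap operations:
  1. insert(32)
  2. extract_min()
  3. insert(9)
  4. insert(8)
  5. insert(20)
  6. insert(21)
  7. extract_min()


insert(32) -> [32]
extract_min()->32, []
insert(9) -> [9]
insert(8) -> [8, 9]
insert(20) -> [8, 9, 20]
insert(21) -> [8, 9, 20, 21]
extract_min()->8, [9, 21, 20]

Final heap: [9, 21, 20]


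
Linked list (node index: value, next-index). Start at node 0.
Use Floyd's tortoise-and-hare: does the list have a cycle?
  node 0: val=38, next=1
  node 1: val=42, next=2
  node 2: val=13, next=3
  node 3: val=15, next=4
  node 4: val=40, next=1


Floyd's tortoise (slow, +1) and hare (fast, +2):
  init: slow=0, fast=0
  step 1: slow=1, fast=2
  step 2: slow=2, fast=4
  step 3: slow=3, fast=2
  step 4: slow=4, fast=4
  slow == fast at node 4: cycle detected

Cycle: yes


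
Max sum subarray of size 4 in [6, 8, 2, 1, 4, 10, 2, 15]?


[0:4]: 17
[1:5]: 15
[2:6]: 17
[3:7]: 17
[4:8]: 31

Max: 31 at [4:8]


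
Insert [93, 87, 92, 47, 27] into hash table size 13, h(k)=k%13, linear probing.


Insert 93: h=2 -> slot 2
Insert 87: h=9 -> slot 9
Insert 92: h=1 -> slot 1
Insert 47: h=8 -> slot 8
Insert 27: h=1, 2 probes -> slot 3

Table: [None, 92, 93, 27, None, None, None, None, 47, 87, None, None, None]


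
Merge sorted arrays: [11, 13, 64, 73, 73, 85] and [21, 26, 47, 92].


Take 11 from A
Take 13 from A
Take 21 from B
Take 26 from B
Take 47 from B
Take 64 from A
Take 73 from A
Take 73 from A
Take 85 from A

Merged: [11, 13, 21, 26, 47, 64, 73, 73, 85, 92]


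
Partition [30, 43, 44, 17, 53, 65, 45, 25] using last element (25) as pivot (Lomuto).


Pivot: 25
  17 <= 25: swap -> [17, 43, 44, 30, 53, 65, 45, 25]
Place pivot at 1: [17, 25, 44, 30, 53, 65, 45, 43]

Partitioned: [17, 25, 44, 30, 53, 65, 45, 43]


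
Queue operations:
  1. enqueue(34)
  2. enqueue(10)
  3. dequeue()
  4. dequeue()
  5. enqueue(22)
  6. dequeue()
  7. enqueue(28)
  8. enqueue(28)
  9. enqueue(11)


enqueue(34) -> [34]
enqueue(10) -> [34, 10]
dequeue()->34, [10]
dequeue()->10, []
enqueue(22) -> [22]
dequeue()->22, []
enqueue(28) -> [28]
enqueue(28) -> [28, 28]
enqueue(11) -> [28, 28, 11]

Final queue: [28, 28, 11]


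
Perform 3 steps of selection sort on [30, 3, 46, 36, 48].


Initial: [30, 3, 46, 36, 48]
Step 1: min=3 at 1
  Swap: [3, 30, 46, 36, 48]
Step 2: min=30 at 1
  Swap: [3, 30, 46, 36, 48]
Step 3: min=36 at 3
  Swap: [3, 30, 36, 46, 48]

After 3 steps: [3, 30, 36, 46, 48]


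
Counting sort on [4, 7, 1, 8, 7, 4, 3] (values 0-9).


Input: [4, 7, 1, 8, 7, 4, 3]
Counts: [0, 1, 0, 1, 2, 0, 0, 2, 1, 0]

Sorted: [1, 3, 4, 4, 7, 7, 8]


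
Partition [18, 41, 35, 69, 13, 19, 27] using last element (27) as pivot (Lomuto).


Pivot: 27
  18 <= 27: advance i (no swap)
  13 <= 27: swap -> [18, 13, 35, 69, 41, 19, 27]
  19 <= 27: swap -> [18, 13, 19, 69, 41, 35, 27]
Place pivot at 3: [18, 13, 19, 27, 41, 35, 69]

Partitioned: [18, 13, 19, 27, 41, 35, 69]


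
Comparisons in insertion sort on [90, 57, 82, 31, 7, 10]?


Algorithm: insertion sort
Input: [90, 57, 82, 31, 7, 10]
Sorted: [7, 10, 31, 57, 82, 90]

15


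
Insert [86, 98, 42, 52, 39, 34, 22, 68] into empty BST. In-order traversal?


Insert 86: root
Insert 98: R from 86
Insert 42: L from 86
Insert 52: L from 86 -> R from 42
Insert 39: L from 86 -> L from 42
Insert 34: L from 86 -> L from 42 -> L from 39
Insert 22: L from 86 -> L from 42 -> L from 39 -> L from 34
Insert 68: L from 86 -> R from 42 -> R from 52

In-order: [22, 34, 39, 42, 52, 68, 86, 98]


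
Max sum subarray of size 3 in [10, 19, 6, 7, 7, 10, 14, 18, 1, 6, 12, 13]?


[0:3]: 35
[1:4]: 32
[2:5]: 20
[3:6]: 24
[4:7]: 31
[5:8]: 42
[6:9]: 33
[7:10]: 25
[8:11]: 19
[9:12]: 31

Max: 42 at [5:8]


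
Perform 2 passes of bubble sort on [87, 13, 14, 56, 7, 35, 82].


Initial: [87, 13, 14, 56, 7, 35, 82]
Pass 1: [13, 14, 56, 7, 35, 82, 87] (6 swaps)
Pass 2: [13, 14, 7, 35, 56, 82, 87] (2 swaps)

After 2 passes: [13, 14, 7, 35, 56, 82, 87]


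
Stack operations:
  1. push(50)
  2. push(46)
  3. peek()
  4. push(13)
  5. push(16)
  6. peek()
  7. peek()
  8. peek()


push(50) -> [50]
push(46) -> [50, 46]
peek()->46
push(13) -> [50, 46, 13]
push(16) -> [50, 46, 13, 16]
peek()->16
peek()->16
peek()->16

Final stack: [50, 46, 13, 16]


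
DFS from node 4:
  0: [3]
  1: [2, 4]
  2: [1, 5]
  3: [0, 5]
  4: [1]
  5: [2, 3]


Visit 4, push [1]
Visit 1, push [2]
Visit 2, push [5]
Visit 5, push [3]
Visit 3, push [0]
Visit 0, push []

DFS order: [4, 1, 2, 5, 3, 0]


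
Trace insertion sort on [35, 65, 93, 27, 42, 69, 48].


Initial: [35, 65, 93, 27, 42, 69, 48]
Insert 65: [35, 65, 93, 27, 42, 69, 48]
Insert 93: [35, 65, 93, 27, 42, 69, 48]
Insert 27: [27, 35, 65, 93, 42, 69, 48]
Insert 42: [27, 35, 42, 65, 93, 69, 48]
Insert 69: [27, 35, 42, 65, 69, 93, 48]
Insert 48: [27, 35, 42, 48, 65, 69, 93]

Sorted: [27, 35, 42, 48, 65, 69, 93]


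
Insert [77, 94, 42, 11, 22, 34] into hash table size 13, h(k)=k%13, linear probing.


Insert 77: h=12 -> slot 12
Insert 94: h=3 -> slot 3
Insert 42: h=3, 1 probes -> slot 4
Insert 11: h=11 -> slot 11
Insert 22: h=9 -> slot 9
Insert 34: h=8 -> slot 8

Table: [None, None, None, 94, 42, None, None, None, 34, 22, None, 11, 77]


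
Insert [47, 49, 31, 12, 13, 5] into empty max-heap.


Insert 47: [47]
Insert 49: [49, 47]
Insert 31: [49, 47, 31]
Insert 12: [49, 47, 31, 12]
Insert 13: [49, 47, 31, 12, 13]
Insert 5: [49, 47, 31, 12, 13, 5]

Final heap: [49, 47, 31, 12, 13, 5]


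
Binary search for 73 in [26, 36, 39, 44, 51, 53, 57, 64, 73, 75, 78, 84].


Step 1: lo=0, hi=11, mid=5, val=53
Step 2: lo=6, hi=11, mid=8, val=73

Found at index 8


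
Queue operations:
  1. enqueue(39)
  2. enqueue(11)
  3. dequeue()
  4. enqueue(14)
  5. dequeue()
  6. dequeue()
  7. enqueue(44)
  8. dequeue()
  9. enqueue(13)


enqueue(39) -> [39]
enqueue(11) -> [39, 11]
dequeue()->39, [11]
enqueue(14) -> [11, 14]
dequeue()->11, [14]
dequeue()->14, []
enqueue(44) -> [44]
dequeue()->44, []
enqueue(13) -> [13]

Final queue: [13]


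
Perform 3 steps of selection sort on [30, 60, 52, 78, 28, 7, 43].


Initial: [30, 60, 52, 78, 28, 7, 43]
Step 1: min=7 at 5
  Swap: [7, 60, 52, 78, 28, 30, 43]
Step 2: min=28 at 4
  Swap: [7, 28, 52, 78, 60, 30, 43]
Step 3: min=30 at 5
  Swap: [7, 28, 30, 78, 60, 52, 43]

After 3 steps: [7, 28, 30, 78, 60, 52, 43]


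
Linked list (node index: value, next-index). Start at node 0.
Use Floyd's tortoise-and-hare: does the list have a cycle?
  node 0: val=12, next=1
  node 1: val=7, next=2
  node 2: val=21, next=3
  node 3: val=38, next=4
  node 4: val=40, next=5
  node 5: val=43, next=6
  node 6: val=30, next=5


Floyd's tortoise (slow, +1) and hare (fast, +2):
  init: slow=0, fast=0
  step 1: slow=1, fast=2
  step 2: slow=2, fast=4
  step 3: slow=3, fast=6
  step 4: slow=4, fast=6
  step 5: slow=5, fast=6
  step 6: slow=6, fast=6
  slow == fast at node 6: cycle detected

Cycle: yes


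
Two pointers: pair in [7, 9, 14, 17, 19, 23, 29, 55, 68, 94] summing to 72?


lo=0(7)+hi=9(94)=101
lo=0(7)+hi=8(68)=75
lo=0(7)+hi=7(55)=62
lo=1(9)+hi=7(55)=64
lo=2(14)+hi=7(55)=69
lo=3(17)+hi=7(55)=72

Yes: 17+55=72


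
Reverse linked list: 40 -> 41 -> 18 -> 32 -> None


Step 1: curr=40, set curr.next=prev(None) | reversed so far: 40
Step 2: curr=41, set curr.next=prev(40) | reversed so far: 41 -> 40
Step 3: curr=18, set curr.next=prev(41) | reversed so far: 18 -> 41 -> 40
Step 4: curr=32, set curr.next=prev(18) | reversed so far: 32 -> 18 -> 41 -> 40

32 -> 18 -> 41 -> 40 -> None


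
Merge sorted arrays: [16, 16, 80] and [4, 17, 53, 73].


Take 4 from B
Take 16 from A
Take 16 from A
Take 17 from B
Take 53 from B
Take 73 from B

Merged: [4, 16, 16, 17, 53, 73, 80]


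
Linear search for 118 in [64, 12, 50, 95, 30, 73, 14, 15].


i=0: 64!=118
i=1: 12!=118
i=2: 50!=118
i=3: 95!=118
i=4: 30!=118
i=5: 73!=118
i=6: 14!=118
i=7: 15!=118

Not found, 8 comps


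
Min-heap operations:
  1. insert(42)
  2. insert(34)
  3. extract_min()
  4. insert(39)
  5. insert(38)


insert(42) -> [42]
insert(34) -> [34, 42]
extract_min()->34, [42]
insert(39) -> [39, 42]
insert(38) -> [38, 42, 39]

Final heap: [38, 42, 39]


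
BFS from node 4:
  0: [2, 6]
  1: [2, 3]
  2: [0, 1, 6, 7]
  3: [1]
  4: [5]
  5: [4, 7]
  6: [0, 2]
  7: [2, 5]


Visit 4, enqueue [5]
Visit 5, enqueue [7]
Visit 7, enqueue [2]
Visit 2, enqueue [0, 1, 6]
Visit 0, enqueue []
Visit 1, enqueue [3]
Visit 6, enqueue []
Visit 3, enqueue []

BFS order: [4, 5, 7, 2, 0, 1, 6, 3]


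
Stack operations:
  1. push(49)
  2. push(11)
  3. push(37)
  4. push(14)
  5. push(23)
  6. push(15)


push(49) -> [49]
push(11) -> [49, 11]
push(37) -> [49, 11, 37]
push(14) -> [49, 11, 37, 14]
push(23) -> [49, 11, 37, 14, 23]
push(15) -> [49, 11, 37, 14, 23, 15]

Final stack: [49, 11, 37, 14, 23, 15]


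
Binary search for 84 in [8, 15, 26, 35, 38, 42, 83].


Step 1: lo=0, hi=6, mid=3, val=35
Step 2: lo=4, hi=6, mid=5, val=42
Step 3: lo=6, hi=6, mid=6, val=83

Not found


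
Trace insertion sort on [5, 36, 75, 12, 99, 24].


Initial: [5, 36, 75, 12, 99, 24]
Insert 36: [5, 36, 75, 12, 99, 24]
Insert 75: [5, 36, 75, 12, 99, 24]
Insert 12: [5, 12, 36, 75, 99, 24]
Insert 99: [5, 12, 36, 75, 99, 24]
Insert 24: [5, 12, 24, 36, 75, 99]

Sorted: [5, 12, 24, 36, 75, 99]


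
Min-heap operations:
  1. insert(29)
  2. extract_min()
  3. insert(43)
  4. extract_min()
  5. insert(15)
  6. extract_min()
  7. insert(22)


insert(29) -> [29]
extract_min()->29, []
insert(43) -> [43]
extract_min()->43, []
insert(15) -> [15]
extract_min()->15, []
insert(22) -> [22]

Final heap: [22]


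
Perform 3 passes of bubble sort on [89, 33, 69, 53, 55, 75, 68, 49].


Initial: [89, 33, 69, 53, 55, 75, 68, 49]
Pass 1: [33, 69, 53, 55, 75, 68, 49, 89] (7 swaps)
Pass 2: [33, 53, 55, 69, 68, 49, 75, 89] (4 swaps)
Pass 3: [33, 53, 55, 68, 49, 69, 75, 89] (2 swaps)

After 3 passes: [33, 53, 55, 68, 49, 69, 75, 89]


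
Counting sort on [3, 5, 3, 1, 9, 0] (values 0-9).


Input: [3, 5, 3, 1, 9, 0]
Counts: [1, 1, 0, 2, 0, 1, 0, 0, 0, 1]

Sorted: [0, 1, 3, 3, 5, 9]


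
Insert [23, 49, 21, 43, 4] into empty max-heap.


Insert 23: [23]
Insert 49: [49, 23]
Insert 21: [49, 23, 21]
Insert 43: [49, 43, 21, 23]
Insert 4: [49, 43, 21, 23, 4]

Final heap: [49, 43, 21, 23, 4]


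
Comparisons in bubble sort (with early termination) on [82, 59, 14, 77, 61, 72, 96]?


Algorithm: bubble sort (with early termination)
Input: [82, 59, 14, 77, 61, 72, 96]
Sorted: [14, 59, 61, 72, 77, 82, 96]

15


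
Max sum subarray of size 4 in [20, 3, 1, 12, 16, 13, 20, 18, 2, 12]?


[0:4]: 36
[1:5]: 32
[2:6]: 42
[3:7]: 61
[4:8]: 67
[5:9]: 53
[6:10]: 52

Max: 67 at [4:8]


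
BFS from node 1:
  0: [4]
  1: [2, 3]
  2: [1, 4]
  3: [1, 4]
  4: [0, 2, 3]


Visit 1, enqueue [2, 3]
Visit 2, enqueue [4]
Visit 3, enqueue []
Visit 4, enqueue [0]
Visit 0, enqueue []

BFS order: [1, 2, 3, 4, 0]


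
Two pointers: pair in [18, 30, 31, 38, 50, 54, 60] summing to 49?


lo=0(18)+hi=6(60)=78
lo=0(18)+hi=5(54)=72
lo=0(18)+hi=4(50)=68
lo=0(18)+hi=3(38)=56
lo=0(18)+hi=2(31)=49

Yes: 18+31=49


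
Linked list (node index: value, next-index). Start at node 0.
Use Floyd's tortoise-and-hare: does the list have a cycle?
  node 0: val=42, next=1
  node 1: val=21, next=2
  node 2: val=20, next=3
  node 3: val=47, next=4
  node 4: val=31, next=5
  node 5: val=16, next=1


Floyd's tortoise (slow, +1) and hare (fast, +2):
  init: slow=0, fast=0
  step 1: slow=1, fast=2
  step 2: slow=2, fast=4
  step 3: slow=3, fast=1
  step 4: slow=4, fast=3
  step 5: slow=5, fast=5
  slow == fast at node 5: cycle detected

Cycle: yes


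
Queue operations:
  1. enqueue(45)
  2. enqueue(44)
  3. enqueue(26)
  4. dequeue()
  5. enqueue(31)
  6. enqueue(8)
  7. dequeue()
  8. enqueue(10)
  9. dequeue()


enqueue(45) -> [45]
enqueue(44) -> [45, 44]
enqueue(26) -> [45, 44, 26]
dequeue()->45, [44, 26]
enqueue(31) -> [44, 26, 31]
enqueue(8) -> [44, 26, 31, 8]
dequeue()->44, [26, 31, 8]
enqueue(10) -> [26, 31, 8, 10]
dequeue()->26, [31, 8, 10]

Final queue: [31, 8, 10]


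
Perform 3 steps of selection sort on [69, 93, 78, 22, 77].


Initial: [69, 93, 78, 22, 77]
Step 1: min=22 at 3
  Swap: [22, 93, 78, 69, 77]
Step 2: min=69 at 3
  Swap: [22, 69, 78, 93, 77]
Step 3: min=77 at 4
  Swap: [22, 69, 77, 93, 78]

After 3 steps: [22, 69, 77, 93, 78]


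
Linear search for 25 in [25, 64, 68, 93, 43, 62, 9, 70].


i=0: 25==25 found!

Found at 0, 1 comps


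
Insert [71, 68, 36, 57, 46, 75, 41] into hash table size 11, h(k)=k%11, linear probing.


Insert 71: h=5 -> slot 5
Insert 68: h=2 -> slot 2
Insert 36: h=3 -> slot 3
Insert 57: h=2, 2 probes -> slot 4
Insert 46: h=2, 4 probes -> slot 6
Insert 75: h=9 -> slot 9
Insert 41: h=8 -> slot 8

Table: [None, None, 68, 36, 57, 71, 46, None, 41, 75, None]


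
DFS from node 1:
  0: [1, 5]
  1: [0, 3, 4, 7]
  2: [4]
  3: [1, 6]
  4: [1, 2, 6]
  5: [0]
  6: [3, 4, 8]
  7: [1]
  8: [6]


Visit 1, push [7, 4, 3, 0]
Visit 0, push [5]
Visit 5, push []
Visit 3, push [6]
Visit 6, push [8, 4]
Visit 4, push [2]
Visit 2, push []
Visit 8, push []
Visit 7, push []

DFS order: [1, 0, 5, 3, 6, 4, 2, 8, 7]


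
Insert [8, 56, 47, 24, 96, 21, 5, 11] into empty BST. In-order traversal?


Insert 8: root
Insert 56: R from 8
Insert 47: R from 8 -> L from 56
Insert 24: R from 8 -> L from 56 -> L from 47
Insert 96: R from 8 -> R from 56
Insert 21: R from 8 -> L from 56 -> L from 47 -> L from 24
Insert 5: L from 8
Insert 11: R from 8 -> L from 56 -> L from 47 -> L from 24 -> L from 21

In-order: [5, 8, 11, 21, 24, 47, 56, 96]


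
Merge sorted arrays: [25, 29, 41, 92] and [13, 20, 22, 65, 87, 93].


Take 13 from B
Take 20 from B
Take 22 from B
Take 25 from A
Take 29 from A
Take 41 from A
Take 65 from B
Take 87 from B
Take 92 from A

Merged: [13, 20, 22, 25, 29, 41, 65, 87, 92, 93]


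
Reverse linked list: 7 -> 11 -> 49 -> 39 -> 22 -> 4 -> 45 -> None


Step 1: curr=7, set curr.next=prev(None) | reversed so far: 7
Step 2: curr=11, set curr.next=prev(7) | reversed so far: 11 -> 7
Step 3: curr=49, set curr.next=prev(11) | reversed so far: 49 -> 11 -> 7
Step 4: curr=39, set curr.next=prev(49) | reversed so far: 39 -> 49 -> 11 -> 7
Step 5: curr=22, set curr.next=prev(39) | reversed so far: 22 -> 39 -> 49 -> 11 -> 7
Step 6: curr=4, set curr.next=prev(22) | reversed so far: 4 -> 22 -> 39 -> 49 -> 11 -> 7
Step 7: curr=45, set curr.next=prev(4) | reversed so far: 45 -> 4 -> 22 -> 39 -> 49 -> 11 -> 7

45 -> 4 -> 22 -> 39 -> 49 -> 11 -> 7 -> None


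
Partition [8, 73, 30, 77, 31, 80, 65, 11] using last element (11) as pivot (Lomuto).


Pivot: 11
  8 <= 11: advance i (no swap)
Place pivot at 1: [8, 11, 30, 77, 31, 80, 65, 73]

Partitioned: [8, 11, 30, 77, 31, 80, 65, 73]


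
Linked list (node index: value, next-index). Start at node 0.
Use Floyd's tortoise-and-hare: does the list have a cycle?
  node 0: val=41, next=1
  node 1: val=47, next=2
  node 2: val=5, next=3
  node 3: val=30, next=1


Floyd's tortoise (slow, +1) and hare (fast, +2):
  init: slow=0, fast=0
  step 1: slow=1, fast=2
  step 2: slow=2, fast=1
  step 3: slow=3, fast=3
  slow == fast at node 3: cycle detected

Cycle: yes


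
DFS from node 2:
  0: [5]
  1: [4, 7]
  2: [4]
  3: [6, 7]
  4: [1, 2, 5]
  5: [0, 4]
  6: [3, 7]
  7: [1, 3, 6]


Visit 2, push [4]
Visit 4, push [5, 1]
Visit 1, push [7]
Visit 7, push [6, 3]
Visit 3, push [6]
Visit 6, push []
Visit 5, push [0]
Visit 0, push []

DFS order: [2, 4, 1, 7, 3, 6, 5, 0]


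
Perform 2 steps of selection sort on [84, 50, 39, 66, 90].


Initial: [84, 50, 39, 66, 90]
Step 1: min=39 at 2
  Swap: [39, 50, 84, 66, 90]
Step 2: min=50 at 1
  Swap: [39, 50, 84, 66, 90]

After 2 steps: [39, 50, 84, 66, 90]


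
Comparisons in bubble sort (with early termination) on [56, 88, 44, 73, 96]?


Algorithm: bubble sort (with early termination)
Input: [56, 88, 44, 73, 96]
Sorted: [44, 56, 73, 88, 96]

9


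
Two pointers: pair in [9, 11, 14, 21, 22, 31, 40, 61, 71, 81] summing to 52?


lo=0(9)+hi=9(81)=90
lo=0(9)+hi=8(71)=80
lo=0(9)+hi=7(61)=70
lo=0(9)+hi=6(40)=49
lo=1(11)+hi=6(40)=51
lo=2(14)+hi=6(40)=54
lo=2(14)+hi=5(31)=45
lo=3(21)+hi=5(31)=52

Yes: 21+31=52


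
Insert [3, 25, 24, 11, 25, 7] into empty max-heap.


Insert 3: [3]
Insert 25: [25, 3]
Insert 24: [25, 3, 24]
Insert 11: [25, 11, 24, 3]
Insert 25: [25, 25, 24, 3, 11]
Insert 7: [25, 25, 24, 3, 11, 7]

Final heap: [25, 25, 24, 3, 11, 7]


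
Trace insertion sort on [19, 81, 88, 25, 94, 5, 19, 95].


Initial: [19, 81, 88, 25, 94, 5, 19, 95]
Insert 81: [19, 81, 88, 25, 94, 5, 19, 95]
Insert 88: [19, 81, 88, 25, 94, 5, 19, 95]
Insert 25: [19, 25, 81, 88, 94, 5, 19, 95]
Insert 94: [19, 25, 81, 88, 94, 5, 19, 95]
Insert 5: [5, 19, 25, 81, 88, 94, 19, 95]
Insert 19: [5, 19, 19, 25, 81, 88, 94, 95]
Insert 95: [5, 19, 19, 25, 81, 88, 94, 95]

Sorted: [5, 19, 19, 25, 81, 88, 94, 95]


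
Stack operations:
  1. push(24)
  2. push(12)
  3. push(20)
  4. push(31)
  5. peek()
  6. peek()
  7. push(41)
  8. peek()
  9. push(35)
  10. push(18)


push(24) -> [24]
push(12) -> [24, 12]
push(20) -> [24, 12, 20]
push(31) -> [24, 12, 20, 31]
peek()->31
peek()->31
push(41) -> [24, 12, 20, 31, 41]
peek()->41
push(35) -> [24, 12, 20, 31, 41, 35]
push(18) -> [24, 12, 20, 31, 41, 35, 18]

Final stack: [24, 12, 20, 31, 41, 35, 18]


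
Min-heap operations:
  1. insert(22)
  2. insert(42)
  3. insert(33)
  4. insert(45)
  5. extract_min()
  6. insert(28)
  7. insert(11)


insert(22) -> [22]
insert(42) -> [22, 42]
insert(33) -> [22, 42, 33]
insert(45) -> [22, 42, 33, 45]
extract_min()->22, [33, 42, 45]
insert(28) -> [28, 33, 45, 42]
insert(11) -> [11, 28, 45, 42, 33]

Final heap: [11, 28, 45, 42, 33]


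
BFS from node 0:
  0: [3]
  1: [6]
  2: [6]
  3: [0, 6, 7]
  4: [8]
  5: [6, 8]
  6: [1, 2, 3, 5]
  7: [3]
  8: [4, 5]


Visit 0, enqueue [3]
Visit 3, enqueue [6, 7]
Visit 6, enqueue [1, 2, 5]
Visit 7, enqueue []
Visit 1, enqueue []
Visit 2, enqueue []
Visit 5, enqueue [8]
Visit 8, enqueue [4]
Visit 4, enqueue []

BFS order: [0, 3, 6, 7, 1, 2, 5, 8, 4]


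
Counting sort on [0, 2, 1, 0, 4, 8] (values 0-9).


Input: [0, 2, 1, 0, 4, 8]
Counts: [2, 1, 1, 0, 1, 0, 0, 0, 1, 0]

Sorted: [0, 0, 1, 2, 4, 8]


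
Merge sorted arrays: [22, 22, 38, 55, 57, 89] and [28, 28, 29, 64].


Take 22 from A
Take 22 from A
Take 28 from B
Take 28 from B
Take 29 from B
Take 38 from A
Take 55 from A
Take 57 from A
Take 64 from B

Merged: [22, 22, 28, 28, 29, 38, 55, 57, 64, 89]


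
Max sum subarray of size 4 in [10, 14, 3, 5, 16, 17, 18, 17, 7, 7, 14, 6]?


[0:4]: 32
[1:5]: 38
[2:6]: 41
[3:7]: 56
[4:8]: 68
[5:9]: 59
[6:10]: 49
[7:11]: 45
[8:12]: 34

Max: 68 at [4:8]


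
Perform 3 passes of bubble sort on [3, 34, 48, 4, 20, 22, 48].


Initial: [3, 34, 48, 4, 20, 22, 48]
Pass 1: [3, 34, 4, 20, 22, 48, 48] (3 swaps)
Pass 2: [3, 4, 20, 22, 34, 48, 48] (3 swaps)
Pass 3: [3, 4, 20, 22, 34, 48, 48] (0 swaps)

After 3 passes: [3, 4, 20, 22, 34, 48, 48]


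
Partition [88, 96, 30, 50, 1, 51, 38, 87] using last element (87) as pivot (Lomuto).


Pivot: 87
  30 <= 87: swap -> [30, 96, 88, 50, 1, 51, 38, 87]
  50 <= 87: swap -> [30, 50, 88, 96, 1, 51, 38, 87]
  1 <= 87: swap -> [30, 50, 1, 96, 88, 51, 38, 87]
  51 <= 87: swap -> [30, 50, 1, 51, 88, 96, 38, 87]
  38 <= 87: swap -> [30, 50, 1, 51, 38, 96, 88, 87]
Place pivot at 5: [30, 50, 1, 51, 38, 87, 88, 96]

Partitioned: [30, 50, 1, 51, 38, 87, 88, 96]


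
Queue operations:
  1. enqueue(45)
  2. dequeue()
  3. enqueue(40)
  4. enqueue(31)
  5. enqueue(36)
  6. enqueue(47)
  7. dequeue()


enqueue(45) -> [45]
dequeue()->45, []
enqueue(40) -> [40]
enqueue(31) -> [40, 31]
enqueue(36) -> [40, 31, 36]
enqueue(47) -> [40, 31, 36, 47]
dequeue()->40, [31, 36, 47]

Final queue: [31, 36, 47]


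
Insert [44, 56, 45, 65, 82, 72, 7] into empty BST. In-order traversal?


Insert 44: root
Insert 56: R from 44
Insert 45: R from 44 -> L from 56
Insert 65: R from 44 -> R from 56
Insert 82: R from 44 -> R from 56 -> R from 65
Insert 72: R from 44 -> R from 56 -> R from 65 -> L from 82
Insert 7: L from 44

In-order: [7, 44, 45, 56, 65, 72, 82]


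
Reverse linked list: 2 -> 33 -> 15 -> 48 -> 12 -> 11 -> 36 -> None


Step 1: curr=2, set curr.next=prev(None) | reversed so far: 2
Step 2: curr=33, set curr.next=prev(2) | reversed so far: 33 -> 2
Step 3: curr=15, set curr.next=prev(33) | reversed so far: 15 -> 33 -> 2
Step 4: curr=48, set curr.next=prev(15) | reversed so far: 48 -> 15 -> 33 -> 2
Step 5: curr=12, set curr.next=prev(48) | reversed so far: 12 -> 48 -> 15 -> 33 -> 2
Step 6: curr=11, set curr.next=prev(12) | reversed so far: 11 -> 12 -> 48 -> 15 -> 33 -> 2
Step 7: curr=36, set curr.next=prev(11) | reversed so far: 36 -> 11 -> 12 -> 48 -> 15 -> 33 -> 2

36 -> 11 -> 12 -> 48 -> 15 -> 33 -> 2 -> None


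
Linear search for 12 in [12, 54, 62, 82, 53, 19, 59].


i=0: 12==12 found!

Found at 0, 1 comps


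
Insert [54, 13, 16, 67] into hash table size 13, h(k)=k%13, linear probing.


Insert 54: h=2 -> slot 2
Insert 13: h=0 -> slot 0
Insert 16: h=3 -> slot 3
Insert 67: h=2, 2 probes -> slot 4

Table: [13, None, 54, 16, 67, None, None, None, None, None, None, None, None]


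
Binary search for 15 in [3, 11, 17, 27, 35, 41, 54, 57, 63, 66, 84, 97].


Step 1: lo=0, hi=11, mid=5, val=41
Step 2: lo=0, hi=4, mid=2, val=17
Step 3: lo=0, hi=1, mid=0, val=3
Step 4: lo=1, hi=1, mid=1, val=11

Not found


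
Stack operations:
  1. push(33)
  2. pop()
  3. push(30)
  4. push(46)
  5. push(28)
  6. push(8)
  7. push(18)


push(33) -> [33]
pop()->33, []
push(30) -> [30]
push(46) -> [30, 46]
push(28) -> [30, 46, 28]
push(8) -> [30, 46, 28, 8]
push(18) -> [30, 46, 28, 8, 18]

Final stack: [30, 46, 28, 8, 18]


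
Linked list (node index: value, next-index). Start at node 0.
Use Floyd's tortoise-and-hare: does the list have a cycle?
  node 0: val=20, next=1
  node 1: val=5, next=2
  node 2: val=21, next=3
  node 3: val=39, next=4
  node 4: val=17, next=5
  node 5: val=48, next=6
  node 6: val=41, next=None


Floyd's tortoise (slow, +1) and hare (fast, +2):
  init: slow=0, fast=0
  step 1: slow=1, fast=2
  step 2: slow=2, fast=4
  step 3: slow=3, fast=6
  step 4: fast -> None, no cycle

Cycle: no


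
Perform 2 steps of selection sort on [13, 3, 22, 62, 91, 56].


Initial: [13, 3, 22, 62, 91, 56]
Step 1: min=3 at 1
  Swap: [3, 13, 22, 62, 91, 56]
Step 2: min=13 at 1
  Swap: [3, 13, 22, 62, 91, 56]

After 2 steps: [3, 13, 22, 62, 91, 56]


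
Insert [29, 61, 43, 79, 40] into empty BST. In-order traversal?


Insert 29: root
Insert 61: R from 29
Insert 43: R from 29 -> L from 61
Insert 79: R from 29 -> R from 61
Insert 40: R from 29 -> L from 61 -> L from 43

In-order: [29, 40, 43, 61, 79]


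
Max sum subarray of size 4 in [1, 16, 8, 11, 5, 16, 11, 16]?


[0:4]: 36
[1:5]: 40
[2:6]: 40
[3:7]: 43
[4:8]: 48

Max: 48 at [4:8]


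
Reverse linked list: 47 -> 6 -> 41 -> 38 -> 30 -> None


Step 1: curr=47, set curr.next=prev(None) | reversed so far: 47
Step 2: curr=6, set curr.next=prev(47) | reversed so far: 6 -> 47
Step 3: curr=41, set curr.next=prev(6) | reversed so far: 41 -> 6 -> 47
Step 4: curr=38, set curr.next=prev(41) | reversed so far: 38 -> 41 -> 6 -> 47
Step 5: curr=30, set curr.next=prev(38) | reversed so far: 30 -> 38 -> 41 -> 6 -> 47

30 -> 38 -> 41 -> 6 -> 47 -> None


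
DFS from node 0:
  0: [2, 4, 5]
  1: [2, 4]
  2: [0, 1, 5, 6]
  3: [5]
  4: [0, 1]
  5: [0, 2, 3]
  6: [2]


Visit 0, push [5, 4, 2]
Visit 2, push [6, 5, 1]
Visit 1, push [4]
Visit 4, push []
Visit 5, push [3]
Visit 3, push []
Visit 6, push []

DFS order: [0, 2, 1, 4, 5, 3, 6]


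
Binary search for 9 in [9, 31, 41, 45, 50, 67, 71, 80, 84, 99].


Step 1: lo=0, hi=9, mid=4, val=50
Step 2: lo=0, hi=3, mid=1, val=31
Step 3: lo=0, hi=0, mid=0, val=9

Found at index 0


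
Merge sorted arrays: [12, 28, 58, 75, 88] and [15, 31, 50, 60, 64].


Take 12 from A
Take 15 from B
Take 28 from A
Take 31 from B
Take 50 from B
Take 58 from A
Take 60 from B
Take 64 from B

Merged: [12, 15, 28, 31, 50, 58, 60, 64, 75, 88]


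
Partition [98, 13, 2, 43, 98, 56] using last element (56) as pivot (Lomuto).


Pivot: 56
  13 <= 56: swap -> [13, 98, 2, 43, 98, 56]
  2 <= 56: swap -> [13, 2, 98, 43, 98, 56]
  43 <= 56: swap -> [13, 2, 43, 98, 98, 56]
Place pivot at 3: [13, 2, 43, 56, 98, 98]

Partitioned: [13, 2, 43, 56, 98, 98]


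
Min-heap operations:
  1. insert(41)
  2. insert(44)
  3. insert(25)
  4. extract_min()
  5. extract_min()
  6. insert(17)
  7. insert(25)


insert(41) -> [41]
insert(44) -> [41, 44]
insert(25) -> [25, 44, 41]
extract_min()->25, [41, 44]
extract_min()->41, [44]
insert(17) -> [17, 44]
insert(25) -> [17, 44, 25]

Final heap: [17, 44, 25]


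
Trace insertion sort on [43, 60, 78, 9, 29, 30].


Initial: [43, 60, 78, 9, 29, 30]
Insert 60: [43, 60, 78, 9, 29, 30]
Insert 78: [43, 60, 78, 9, 29, 30]
Insert 9: [9, 43, 60, 78, 29, 30]
Insert 29: [9, 29, 43, 60, 78, 30]
Insert 30: [9, 29, 30, 43, 60, 78]

Sorted: [9, 29, 30, 43, 60, 78]


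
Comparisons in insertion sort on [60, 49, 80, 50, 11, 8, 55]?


Algorithm: insertion sort
Input: [60, 49, 80, 50, 11, 8, 55]
Sorted: [8, 11, 49, 50, 55, 60, 80]

17


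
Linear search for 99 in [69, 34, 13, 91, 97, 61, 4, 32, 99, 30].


i=0: 69!=99
i=1: 34!=99
i=2: 13!=99
i=3: 91!=99
i=4: 97!=99
i=5: 61!=99
i=6: 4!=99
i=7: 32!=99
i=8: 99==99 found!

Found at 8, 9 comps


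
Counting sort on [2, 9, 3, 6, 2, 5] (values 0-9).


Input: [2, 9, 3, 6, 2, 5]
Counts: [0, 0, 2, 1, 0, 1, 1, 0, 0, 1]

Sorted: [2, 2, 3, 5, 6, 9]


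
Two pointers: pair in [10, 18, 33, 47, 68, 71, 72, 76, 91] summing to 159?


lo=0(10)+hi=8(91)=101
lo=1(18)+hi=8(91)=109
lo=2(33)+hi=8(91)=124
lo=3(47)+hi=8(91)=138
lo=4(68)+hi=8(91)=159

Yes: 68+91=159


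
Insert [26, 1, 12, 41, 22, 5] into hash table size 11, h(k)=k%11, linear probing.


Insert 26: h=4 -> slot 4
Insert 1: h=1 -> slot 1
Insert 12: h=1, 1 probes -> slot 2
Insert 41: h=8 -> slot 8
Insert 22: h=0 -> slot 0
Insert 5: h=5 -> slot 5

Table: [22, 1, 12, None, 26, 5, None, None, 41, None, None]


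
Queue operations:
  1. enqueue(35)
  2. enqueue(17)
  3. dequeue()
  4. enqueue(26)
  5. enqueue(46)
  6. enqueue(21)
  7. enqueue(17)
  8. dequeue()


enqueue(35) -> [35]
enqueue(17) -> [35, 17]
dequeue()->35, [17]
enqueue(26) -> [17, 26]
enqueue(46) -> [17, 26, 46]
enqueue(21) -> [17, 26, 46, 21]
enqueue(17) -> [17, 26, 46, 21, 17]
dequeue()->17, [26, 46, 21, 17]

Final queue: [26, 46, 21, 17]


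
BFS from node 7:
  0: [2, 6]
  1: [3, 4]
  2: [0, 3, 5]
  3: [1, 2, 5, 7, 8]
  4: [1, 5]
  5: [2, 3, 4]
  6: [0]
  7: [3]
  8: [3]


Visit 7, enqueue [3]
Visit 3, enqueue [1, 2, 5, 8]
Visit 1, enqueue [4]
Visit 2, enqueue [0]
Visit 5, enqueue []
Visit 8, enqueue []
Visit 4, enqueue []
Visit 0, enqueue [6]
Visit 6, enqueue []

BFS order: [7, 3, 1, 2, 5, 8, 4, 0, 6]


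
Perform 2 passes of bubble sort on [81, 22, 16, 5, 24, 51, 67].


Initial: [81, 22, 16, 5, 24, 51, 67]
Pass 1: [22, 16, 5, 24, 51, 67, 81] (6 swaps)
Pass 2: [16, 5, 22, 24, 51, 67, 81] (2 swaps)

After 2 passes: [16, 5, 22, 24, 51, 67, 81]


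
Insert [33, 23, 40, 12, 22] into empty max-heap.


Insert 33: [33]
Insert 23: [33, 23]
Insert 40: [40, 23, 33]
Insert 12: [40, 23, 33, 12]
Insert 22: [40, 23, 33, 12, 22]

Final heap: [40, 23, 33, 12, 22]


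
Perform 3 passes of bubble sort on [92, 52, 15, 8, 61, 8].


Initial: [92, 52, 15, 8, 61, 8]
Pass 1: [52, 15, 8, 61, 8, 92] (5 swaps)
Pass 2: [15, 8, 52, 8, 61, 92] (3 swaps)
Pass 3: [8, 15, 8, 52, 61, 92] (2 swaps)

After 3 passes: [8, 15, 8, 52, 61, 92]


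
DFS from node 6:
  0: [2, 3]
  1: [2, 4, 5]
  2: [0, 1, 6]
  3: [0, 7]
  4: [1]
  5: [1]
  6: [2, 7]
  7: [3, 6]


Visit 6, push [7, 2]
Visit 2, push [1, 0]
Visit 0, push [3]
Visit 3, push [7]
Visit 7, push []
Visit 1, push [5, 4]
Visit 4, push []
Visit 5, push []

DFS order: [6, 2, 0, 3, 7, 1, 4, 5]


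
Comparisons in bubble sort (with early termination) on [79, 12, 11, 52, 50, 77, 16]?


Algorithm: bubble sort (with early termination)
Input: [79, 12, 11, 52, 50, 77, 16]
Sorted: [11, 12, 16, 50, 52, 77, 79]

20


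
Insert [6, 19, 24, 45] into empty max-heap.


Insert 6: [6]
Insert 19: [19, 6]
Insert 24: [24, 6, 19]
Insert 45: [45, 24, 19, 6]

Final heap: [45, 24, 19, 6]


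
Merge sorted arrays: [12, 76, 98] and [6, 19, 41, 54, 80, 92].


Take 6 from B
Take 12 from A
Take 19 from B
Take 41 from B
Take 54 from B
Take 76 from A
Take 80 from B
Take 92 from B

Merged: [6, 12, 19, 41, 54, 76, 80, 92, 98]


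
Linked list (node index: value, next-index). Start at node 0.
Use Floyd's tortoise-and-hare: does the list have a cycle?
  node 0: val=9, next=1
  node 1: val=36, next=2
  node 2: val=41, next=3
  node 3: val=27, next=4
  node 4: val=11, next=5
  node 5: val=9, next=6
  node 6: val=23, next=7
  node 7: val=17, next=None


Floyd's tortoise (slow, +1) and hare (fast, +2):
  init: slow=0, fast=0
  step 1: slow=1, fast=2
  step 2: slow=2, fast=4
  step 3: slow=3, fast=6
  step 4: fast 6->7->None, no cycle

Cycle: no


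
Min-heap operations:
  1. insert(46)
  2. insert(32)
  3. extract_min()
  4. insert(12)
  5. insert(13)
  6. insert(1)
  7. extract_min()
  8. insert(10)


insert(46) -> [46]
insert(32) -> [32, 46]
extract_min()->32, [46]
insert(12) -> [12, 46]
insert(13) -> [12, 46, 13]
insert(1) -> [1, 12, 13, 46]
extract_min()->1, [12, 46, 13]
insert(10) -> [10, 12, 13, 46]

Final heap: [10, 12, 13, 46]


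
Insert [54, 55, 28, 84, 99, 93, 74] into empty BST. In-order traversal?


Insert 54: root
Insert 55: R from 54
Insert 28: L from 54
Insert 84: R from 54 -> R from 55
Insert 99: R from 54 -> R from 55 -> R from 84
Insert 93: R from 54 -> R from 55 -> R from 84 -> L from 99
Insert 74: R from 54 -> R from 55 -> L from 84

In-order: [28, 54, 55, 74, 84, 93, 99]


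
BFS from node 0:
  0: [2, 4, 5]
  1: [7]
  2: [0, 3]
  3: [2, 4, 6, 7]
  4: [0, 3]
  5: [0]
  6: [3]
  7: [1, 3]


Visit 0, enqueue [2, 4, 5]
Visit 2, enqueue [3]
Visit 4, enqueue []
Visit 5, enqueue []
Visit 3, enqueue [6, 7]
Visit 6, enqueue []
Visit 7, enqueue [1]
Visit 1, enqueue []

BFS order: [0, 2, 4, 5, 3, 6, 7, 1]


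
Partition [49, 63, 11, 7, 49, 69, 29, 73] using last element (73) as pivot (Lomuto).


Pivot: 73
  49 <= 73: advance i (no swap)
  63 <= 73: advance i (no swap)
  11 <= 73: advance i (no swap)
  7 <= 73: advance i (no swap)
  49 <= 73: advance i (no swap)
  69 <= 73: advance i (no swap)
  29 <= 73: advance i (no swap)
Place pivot at 7: [49, 63, 11, 7, 49, 69, 29, 73]

Partitioned: [49, 63, 11, 7, 49, 69, 29, 73]


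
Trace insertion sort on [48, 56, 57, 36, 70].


Initial: [48, 56, 57, 36, 70]
Insert 56: [48, 56, 57, 36, 70]
Insert 57: [48, 56, 57, 36, 70]
Insert 36: [36, 48, 56, 57, 70]
Insert 70: [36, 48, 56, 57, 70]

Sorted: [36, 48, 56, 57, 70]


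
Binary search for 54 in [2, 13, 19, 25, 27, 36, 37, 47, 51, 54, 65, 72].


Step 1: lo=0, hi=11, mid=5, val=36
Step 2: lo=6, hi=11, mid=8, val=51
Step 3: lo=9, hi=11, mid=10, val=65
Step 4: lo=9, hi=9, mid=9, val=54

Found at index 9


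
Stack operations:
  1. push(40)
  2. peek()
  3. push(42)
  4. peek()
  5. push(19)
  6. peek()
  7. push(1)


push(40) -> [40]
peek()->40
push(42) -> [40, 42]
peek()->42
push(19) -> [40, 42, 19]
peek()->19
push(1) -> [40, 42, 19, 1]

Final stack: [40, 42, 19, 1]


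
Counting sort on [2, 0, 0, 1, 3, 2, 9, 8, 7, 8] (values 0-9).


Input: [2, 0, 0, 1, 3, 2, 9, 8, 7, 8]
Counts: [2, 1, 2, 1, 0, 0, 0, 1, 2, 1]

Sorted: [0, 0, 1, 2, 2, 3, 7, 8, 8, 9]


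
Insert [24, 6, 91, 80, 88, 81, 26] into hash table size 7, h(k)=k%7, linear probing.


Insert 24: h=3 -> slot 3
Insert 6: h=6 -> slot 6
Insert 91: h=0 -> slot 0
Insert 80: h=3, 1 probes -> slot 4
Insert 88: h=4, 1 probes -> slot 5
Insert 81: h=4, 4 probes -> slot 1
Insert 26: h=5, 4 probes -> slot 2

Table: [91, 81, 26, 24, 80, 88, 6]


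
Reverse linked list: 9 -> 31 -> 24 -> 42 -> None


Step 1: curr=9, set curr.next=prev(None) | reversed so far: 9
Step 2: curr=31, set curr.next=prev(9) | reversed so far: 31 -> 9
Step 3: curr=24, set curr.next=prev(31) | reversed so far: 24 -> 31 -> 9
Step 4: curr=42, set curr.next=prev(24) | reversed so far: 42 -> 24 -> 31 -> 9

42 -> 24 -> 31 -> 9 -> None
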